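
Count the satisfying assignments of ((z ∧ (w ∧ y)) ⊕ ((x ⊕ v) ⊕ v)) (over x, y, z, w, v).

16

x | y | z | w | v || φ
F | F | F | F | F || F
F | F | F | F | T || F
F | F | F | T | F || F
F | F | F | T | T || F
F | F | T | F | F || F
F | F | T | F | T || F
F | F | T | T | F || F
F | F | T | T | T || F
F | T | F | F | F || F
F | T | F | F | T || F
F | T | F | T | F || F
F | T | F | T | T || F
F | T | T | F | F || F
F | T | T | F | T || F
F | T | T | T | F || T
F | T | T | T | T || T
T | F | F | F | F || T
T | F | F | F | T || T
T | F | F | T | F || T
T | F | F | T | T || T
T | F | T | F | F || T
T | F | T | F | T || T
T | F | T | T | F || T
T | F | T | T | T || T
T | T | F | F | F || T
T | T | F | F | T || T
T | T | F | T | F || T
T | T | F | T | T || T
T | T | T | F | F || T
T | T | T | F | T || T
T | T | T | T | F || F
T | T | T | T | T || F
The formula is true on 16 of the 32 rows.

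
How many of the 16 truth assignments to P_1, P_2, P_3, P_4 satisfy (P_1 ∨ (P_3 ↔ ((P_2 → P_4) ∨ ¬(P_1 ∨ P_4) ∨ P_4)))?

12

P_1 | P_2 | P_3 | P_4 || (P_2 → P_4) | (P_1 ∨ P_4) | ¬(P_1 ∨ P_4) | φ
 F  |  F  |  F  |  F  ||      T      |      F      |      T       | F
 F  |  F  |  F  |  T  ||      T      |      T      |      F       | F
 F  |  F  |  T  |  F  ||      T      |      F      |      T       | T
 F  |  F  |  T  |  T  ||      T      |      T      |      F       | T
 F  |  T  |  F  |  F  ||      F      |      F      |      T       | F
 F  |  T  |  F  |  T  ||      T      |      T      |      F       | F
 F  |  T  |  T  |  F  ||      F      |      F      |      T       | T
 F  |  T  |  T  |  T  ||      T      |      T      |      F       | T
 T  |  F  |  F  |  F  ||      T      |      T      |      F       | T
 T  |  F  |  F  |  T  ||      T      |      T      |      F       | T
 T  |  F  |  T  |  F  ||      T      |      T      |      F       | T
 T  |  F  |  T  |  T  ||      T      |      T      |      F       | T
 T  |  T  |  F  |  F  ||      F      |      T      |      F       | T
 T  |  T  |  F  |  T  ||      T      |      T      |      F       | T
 T  |  T  |  T  |  F  ||      F      |      T      |      F       | T
 T  |  T  |  T  |  T  ||      T      |      T      |      F       | T
The formula is true on 12 of the 16 rows.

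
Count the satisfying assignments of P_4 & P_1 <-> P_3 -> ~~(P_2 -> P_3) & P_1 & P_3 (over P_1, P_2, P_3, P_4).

8

P_1  P_2  P_3  P_4  |  (P_4 & P_1)  (P_2 -> P_3)  ~(P_2 -> P_3)  ~~(P_2 -> P_3)  (P_1 & P_3)  φ
 0    0    0    0   |       0            1              0              1              0       0
 0    0    0    1   |       0            1              0              1              0       0
 0    0    1    0   |       0            1              0              1              0       1
 0    0    1    1   |       0            1              0              1              0       1
 0    1    0    0   |       0            0              1              0              0       0
 0    1    0    1   |       0            0              1              0              0       0
 0    1    1    0   |       0            1              0              1              0       1
 0    1    1    1   |       0            1              0              1              0       1
 1    0    0    0   |       0            1              0              1              0       0
 1    0    0    1   |       1            1              0              1              0       1
 1    0    1    0   |       0            1              0              1              1       0
 1    0    1    1   |       1            1              0              1              1       1
 1    1    0    0   |       0            0              1              0              0       0
 1    1    0    1   |       1            0              1              0              0       1
 1    1    1    0   |       0            1              0              1              1       0
 1    1    1    1   |       1            1              0              1              1       1
The formula is true on 8 of the 16 rows.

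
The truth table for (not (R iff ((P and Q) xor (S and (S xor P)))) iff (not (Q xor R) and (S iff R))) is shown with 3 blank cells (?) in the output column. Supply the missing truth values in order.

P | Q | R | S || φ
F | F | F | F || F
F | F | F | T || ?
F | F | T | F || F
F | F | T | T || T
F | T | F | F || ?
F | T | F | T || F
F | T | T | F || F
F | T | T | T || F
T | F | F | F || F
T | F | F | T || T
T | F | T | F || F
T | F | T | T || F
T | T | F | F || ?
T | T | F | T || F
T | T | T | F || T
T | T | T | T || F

F, T, F

Row P=F, Q=F, R=F, S=T: not (R iff ((P and Q) xor (S and (S xor P)))) = T, (not (Q xor R) and (S iff R)) = F, so the formula = F.
Row P=F, Q=T, R=F, S=F: not (R iff ((P and Q) xor (S and (S xor P)))) = F, (not (Q xor R) and (S iff R)) = F, so the formula = T.
Row P=T, Q=T, R=F, S=F: not (R iff ((P and Q) xor (S and (S xor P)))) = T, (not (Q xor R) and (S iff R)) = F, so the formula = F.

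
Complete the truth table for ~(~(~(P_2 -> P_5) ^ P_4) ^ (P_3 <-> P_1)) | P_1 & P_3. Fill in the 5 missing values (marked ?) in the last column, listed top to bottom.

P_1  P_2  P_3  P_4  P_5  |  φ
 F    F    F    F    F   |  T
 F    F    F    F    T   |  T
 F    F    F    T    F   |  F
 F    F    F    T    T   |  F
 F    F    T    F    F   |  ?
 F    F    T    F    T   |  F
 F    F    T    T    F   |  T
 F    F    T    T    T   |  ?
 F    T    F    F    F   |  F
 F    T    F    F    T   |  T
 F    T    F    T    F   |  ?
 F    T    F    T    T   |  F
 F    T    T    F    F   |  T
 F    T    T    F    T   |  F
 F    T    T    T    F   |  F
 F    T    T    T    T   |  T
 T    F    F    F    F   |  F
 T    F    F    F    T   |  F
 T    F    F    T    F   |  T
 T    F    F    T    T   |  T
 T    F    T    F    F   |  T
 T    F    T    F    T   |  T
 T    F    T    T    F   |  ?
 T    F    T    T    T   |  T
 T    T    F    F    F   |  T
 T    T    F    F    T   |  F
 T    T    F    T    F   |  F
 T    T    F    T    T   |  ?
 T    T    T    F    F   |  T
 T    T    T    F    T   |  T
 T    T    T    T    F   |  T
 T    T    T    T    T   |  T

Row P_1=F, P_2=F, P_3=T, P_4=F, P_5=F: ~(~(~(P_2 -> P_5) ^ P_4) ^ (P_3 <-> P_1)) = F, (P_1 & P_3) = F, so the formula = F.
Row P_1=F, P_2=F, P_3=T, P_4=T, P_5=T: ~(~(~(P_2 -> P_5) ^ P_4) ^ (P_3 <-> P_1)) = T, (P_1 & P_3) = F, so the formula = T.
Row P_1=F, P_2=T, P_3=F, P_4=T, P_5=F: ~(~(~(P_2 -> P_5) ^ P_4) ^ (P_3 <-> P_1)) = T, (P_1 & P_3) = F, so the formula = T.
Row P_1=T, P_2=F, P_3=T, P_4=T, P_5=F: ~(~(~(P_2 -> P_5) ^ P_4) ^ (P_3 <-> P_1)) = F, (P_1 & P_3) = T, so the formula = T.
Row P_1=T, P_2=T, P_3=F, P_4=T, P_5=T: ~(~(~(P_2 -> P_5) ^ P_4) ^ (P_3 <-> P_1)) = T, (P_1 & P_3) = F, so the formula = T.

F, T, T, T, T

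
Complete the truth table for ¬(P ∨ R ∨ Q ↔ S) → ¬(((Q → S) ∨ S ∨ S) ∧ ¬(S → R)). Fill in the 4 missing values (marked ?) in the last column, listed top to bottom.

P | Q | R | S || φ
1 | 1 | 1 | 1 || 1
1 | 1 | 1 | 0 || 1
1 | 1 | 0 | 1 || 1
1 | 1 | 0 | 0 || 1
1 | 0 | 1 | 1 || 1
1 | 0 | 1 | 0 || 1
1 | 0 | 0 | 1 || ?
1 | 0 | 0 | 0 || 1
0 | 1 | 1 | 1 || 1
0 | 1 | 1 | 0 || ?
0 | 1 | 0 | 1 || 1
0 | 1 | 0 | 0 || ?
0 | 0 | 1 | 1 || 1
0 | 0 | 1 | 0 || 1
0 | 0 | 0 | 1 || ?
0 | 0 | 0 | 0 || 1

Row P=1, Q=0, R=0, S=1: ¬(P ∨ R ∨ Q ↔ S) = 0, ¬(((Q → S) ∨ S ∨ S) ∧ ¬(S → R)) = 0, so the formula = 1.
Row P=0, Q=1, R=1, S=0: ¬(P ∨ R ∨ Q ↔ S) = 1, ¬(((Q → S) ∨ S ∨ S) ∧ ¬(S → R)) = 1, so the formula = 1.
Row P=0, Q=1, R=0, S=0: ¬(P ∨ R ∨ Q ↔ S) = 1, ¬(((Q → S) ∨ S ∨ S) ∧ ¬(S → R)) = 1, so the formula = 1.
Row P=0, Q=0, R=0, S=1: ¬(P ∨ R ∨ Q ↔ S) = 1, ¬(((Q → S) ∨ S ∨ S) ∧ ¬(S → R)) = 0, so the formula = 0.

1, 1, 1, 0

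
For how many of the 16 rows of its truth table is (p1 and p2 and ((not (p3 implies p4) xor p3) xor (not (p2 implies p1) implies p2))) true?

p1  p2  p3  p4  |  (p3 implies p4)  not (p3 implies p4)  (not (p3 implies p4) xor p3)  (p2 implies p1)  not (p2 implies p1)  φ
T   T   T   T   |         T                  F                        T                       T                  F           F
T   T   T   F   |         F                  T                        F                       T                  F           T
T   T   F   T   |         T                  F                        F                       T                  F           T
T   T   F   F   |         T                  F                        F                       T                  F           T
T   F   T   T   |         T                  F                        T                       T                  F           F
T   F   T   F   |         F                  T                        F                       T                  F           F
T   F   F   T   |         T                  F                        F                       T                  F           F
T   F   F   F   |         T                  F                        F                       T                  F           F
F   T   T   T   |         T                  F                        T                       F                  T           F
F   T   T   F   |         F                  T                        F                       F                  T           F
F   T   F   T   |         T                  F                        F                       F                  T           F
F   T   F   F   |         T                  F                        F                       F                  T           F
F   F   T   T   |         T                  F                        T                       T                  F           F
F   F   T   F   |         F                  T                        F                       T                  F           F
F   F   F   T   |         T                  F                        F                       T                  F           F
F   F   F   F   |         T                  F                        F                       T                  F           F
The formula is true on 3 of the 16 rows.

3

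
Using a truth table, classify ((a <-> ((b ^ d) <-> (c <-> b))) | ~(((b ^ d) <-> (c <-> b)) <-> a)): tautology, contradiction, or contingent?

tautology

a  b  c  d  |  φ
0  0  0  0  |  1
0  0  0  1  |  1
0  0  1  0  |  1
0  0  1  1  |  1
0  1  0  0  |  1
0  1  0  1  |  1
0  1  1  0  |  1
0  1  1  1  |  1
1  0  0  0  |  1
1  0  0  1  |  1
1  0  1  0  |  1
1  0  1  1  |  1
1  1  0  0  |  1
1  1  0  1  |  1
1  1  1  0  |  1
1  1  1  1  |  1
Every row is 1, so the formula is a tautology.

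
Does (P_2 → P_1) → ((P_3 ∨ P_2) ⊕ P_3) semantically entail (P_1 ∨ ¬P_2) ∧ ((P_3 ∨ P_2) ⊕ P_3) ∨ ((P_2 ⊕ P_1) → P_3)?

P_1 | P_2 | P_3 || φ | ψ
 1  |  1  |  1  || 0 | 1
 1  |  1  |  0  || 1 | 1
 1  |  0  |  1  || 0 | 1
 1  |  0  |  0  || 0 | 0
 0  |  1  |  1  || 1 | 1
 0  |  1  |  0  || 1 | 0
 0  |  0  |  1  || 0 | 1
 0  |  0  |  0  || 0 | 1
At P_1=0, P_2=1, P_3=0 we have φ true but ψ false, so φ does not entail ψ.

no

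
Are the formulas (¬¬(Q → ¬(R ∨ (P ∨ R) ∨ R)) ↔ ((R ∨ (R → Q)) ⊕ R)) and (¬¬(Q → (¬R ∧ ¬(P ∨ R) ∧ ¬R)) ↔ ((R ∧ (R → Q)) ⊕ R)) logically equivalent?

not equivalent

P | Q | R || φ | ψ
T | T | T || T | T
T | T | F || F | T
T | F | T || F | T
T | F | F || T | F
F | T | T || T | T
F | T | F || T | F
F | F | T || F | T
F | F | F || T | F
The columns differ at P=T, Q=T, R=F (φ=F, ψ=T), so they are not equivalent.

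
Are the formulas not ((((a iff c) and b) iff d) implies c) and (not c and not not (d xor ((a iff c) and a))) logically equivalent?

  a   |   b   |   c   |   d   |   φ   |   ψ  
----- | ----- | ----- | ----- | ----- | -----
 True |  True |  True |  True | False | False
 True |  True |  True | False | False | False
 True |  True | False |  True | False |  True
 True |  True | False | False |  True | False
 True | False |  True |  True | False | False
 True | False |  True | False | False | False
 True | False | False |  True | False |  True
 True | False | False | False |  True | False
False |  True |  True |  True | False | False
False |  True |  True | False | False | False
False |  True | False |  True |  True |  True
False |  True | False | False | False | False
False | False |  True |  True | False | False
False | False |  True | False | False | False
False | False | False |  True | False |  True
False | False | False | False |  True | False
The columns differ at a=True, b=True, c=False, d=True (φ=False, ψ=True), so they are not equivalent.

not equivalent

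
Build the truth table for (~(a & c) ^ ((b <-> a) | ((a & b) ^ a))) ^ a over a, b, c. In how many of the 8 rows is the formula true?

a | b | c || φ
1 | 1 | 1 || 0
1 | 1 | 0 || 1
1 | 0 | 1 || 0
1 | 0 | 0 || 1
0 | 1 | 1 || 1
0 | 1 | 0 || 1
0 | 0 | 1 || 0
0 | 0 | 0 || 0
The formula is true on 4 of the 8 rows.

4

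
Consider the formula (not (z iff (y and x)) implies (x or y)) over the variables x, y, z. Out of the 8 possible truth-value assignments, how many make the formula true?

x | y | z || (y and x) | (z iff (y and x)) | not (z iff (y and x)) | (x or y) | φ
T | T | T ||     T     |         T         |           F           |    T     | T
T | T | F ||     T     |         F         |           T           |    T     | T
T | F | T ||     F     |         F         |           T           |    T     | T
T | F | F ||     F     |         T         |           F           |    T     | T
F | T | T ||     F     |         F         |           T           |    T     | T
F | T | F ||     F     |         T         |           F           |    T     | T
F | F | T ||     F     |         F         |           T           |    F     | F
F | F | F ||     F     |         T         |           F           |    F     | T
The formula is true on 7 of the 8 rows.

7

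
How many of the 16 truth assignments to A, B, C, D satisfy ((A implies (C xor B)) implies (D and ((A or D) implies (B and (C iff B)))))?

A  B  C  D  |  φ
T  T  T  T  |  T
T  T  T  F  |  T
T  T  F  T  |  F
T  T  F  F  |  F
T  F  T  T  |  F
T  F  T  F  |  F
T  F  F  T  |  T
T  F  F  F  |  T
F  T  T  T  |  T
F  T  T  F  |  F
F  T  F  T  |  F
F  T  F  F  |  F
F  F  T  T  |  F
F  F  T  F  |  F
F  F  F  T  |  F
F  F  F  F  |  F
The formula is true on 5 of the 16 rows.

5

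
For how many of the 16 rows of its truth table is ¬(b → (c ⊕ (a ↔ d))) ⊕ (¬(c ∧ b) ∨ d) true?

a | b | c | d || φ
1 | 1 | 1 | 1 || 0
1 | 1 | 1 | 0 || 0
1 | 1 | 0 | 1 || 1
1 | 1 | 0 | 0 || 0
1 | 0 | 1 | 1 || 1
1 | 0 | 1 | 0 || 1
1 | 0 | 0 | 1 || 1
1 | 0 | 0 | 0 || 1
0 | 1 | 1 | 1 || 1
0 | 1 | 1 | 0 || 1
0 | 1 | 0 | 1 || 0
0 | 1 | 0 | 0 || 1
0 | 0 | 1 | 1 || 1
0 | 0 | 1 | 0 || 1
0 | 0 | 0 | 1 || 1
0 | 0 | 0 | 0 || 1
The formula is true on 12 of the 16 rows.

12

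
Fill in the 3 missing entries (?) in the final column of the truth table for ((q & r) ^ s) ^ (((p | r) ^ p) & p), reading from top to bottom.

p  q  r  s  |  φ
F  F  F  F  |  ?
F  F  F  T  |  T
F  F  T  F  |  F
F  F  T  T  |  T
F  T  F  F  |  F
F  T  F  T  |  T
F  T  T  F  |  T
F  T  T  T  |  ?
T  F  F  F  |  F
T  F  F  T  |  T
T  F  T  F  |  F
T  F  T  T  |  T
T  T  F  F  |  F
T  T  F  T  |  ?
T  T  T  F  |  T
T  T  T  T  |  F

Row p=F, q=F, r=F, s=F: ((q & r) ^ s) = F, (((p | r) ^ p) & p) = F, so the formula = F.
Row p=F, q=T, r=T, s=T: ((q & r) ^ s) = F, (((p | r) ^ p) & p) = F, so the formula = F.
Row p=T, q=T, r=F, s=T: ((q & r) ^ s) = T, (((p | r) ^ p) & p) = F, so the formula = T.

F, F, T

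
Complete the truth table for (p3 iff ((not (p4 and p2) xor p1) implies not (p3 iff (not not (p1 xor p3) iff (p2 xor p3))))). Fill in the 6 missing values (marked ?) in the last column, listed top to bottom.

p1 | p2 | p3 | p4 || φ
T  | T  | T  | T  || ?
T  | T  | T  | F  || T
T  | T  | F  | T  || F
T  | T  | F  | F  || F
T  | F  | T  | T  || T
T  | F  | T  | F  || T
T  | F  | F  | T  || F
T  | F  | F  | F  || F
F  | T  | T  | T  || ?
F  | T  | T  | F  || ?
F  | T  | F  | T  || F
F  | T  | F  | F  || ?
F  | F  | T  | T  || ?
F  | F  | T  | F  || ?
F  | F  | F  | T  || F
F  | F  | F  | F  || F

Row p1=T, p2=T, p3=T, p4=T: ((not (p4 and p2) xor p1) implies not (p3 iff (not not (p1 xor p3) iff (p2 xor p3)))) = F, so the formula = F.
Row p1=F, p2=T, p3=T, p4=T: ((not (p4 and p2) xor p1) implies not (p3 iff (not not (p1 xor p3) iff (p2 xor p3)))) = T, so the formula = T.
Row p1=F, p2=T, p3=T, p4=F: ((not (p4 and p2) xor p1) implies not (p3 iff (not not (p1 xor p3) iff (p2 xor p3)))) = T, so the formula = T.
Row p1=F, p2=T, p3=F, p4=F: ((not (p4 and p2) xor p1) implies not (p3 iff (not not (p1 xor p3) iff (p2 xor p3)))) = F, so the formula = T.
Row p1=F, p2=F, p3=T, p4=T: ((not (p4 and p2) xor p1) implies not (p3 iff (not not (p1 xor p3) iff (p2 xor p3)))) = F, so the formula = F.
Row p1=F, p2=F, p3=T, p4=F: ((not (p4 and p2) xor p1) implies not (p3 iff (not not (p1 xor p3) iff (p2 xor p3)))) = F, so the formula = F.

F, T, T, T, F, F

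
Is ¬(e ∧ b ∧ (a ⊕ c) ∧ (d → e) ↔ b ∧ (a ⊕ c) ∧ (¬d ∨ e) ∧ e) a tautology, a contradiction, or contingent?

a | b | c | d | e | φ
- | - | - | - | - | -
1 | 1 | 1 | 1 | 1 | 0
1 | 1 | 1 | 1 | 0 | 0
1 | 1 | 1 | 0 | 1 | 0
1 | 1 | 1 | 0 | 0 | 0
1 | 1 | 0 | 1 | 1 | 0
1 | 1 | 0 | 1 | 0 | 0
1 | 1 | 0 | 0 | 1 | 0
1 | 1 | 0 | 0 | 0 | 0
1 | 0 | 1 | 1 | 1 | 0
1 | 0 | 1 | 1 | 0 | 0
1 | 0 | 1 | 0 | 1 | 0
1 | 0 | 1 | 0 | 0 | 0
1 | 0 | 0 | 1 | 1 | 0
1 | 0 | 0 | 1 | 0 | 0
1 | 0 | 0 | 0 | 1 | 0
1 | 0 | 0 | 0 | 0 | 0
0 | 1 | 1 | 1 | 1 | 0
0 | 1 | 1 | 1 | 0 | 0
0 | 1 | 1 | 0 | 1 | 0
0 | 1 | 1 | 0 | 0 | 0
0 | 1 | 0 | 1 | 1 | 0
0 | 1 | 0 | 1 | 0 | 0
0 | 1 | 0 | 0 | 1 | 0
0 | 1 | 0 | 0 | 0 | 0
0 | 0 | 1 | 1 | 1 | 0
0 | 0 | 1 | 1 | 0 | 0
0 | 0 | 1 | 0 | 1 | 0
0 | 0 | 1 | 0 | 0 | 0
0 | 0 | 0 | 1 | 1 | 0
0 | 0 | 0 | 1 | 0 | 0
0 | 0 | 0 | 0 | 1 | 0
0 | 0 | 0 | 0 | 0 | 0
Every row is 0, so the formula is a contradiction.

contradiction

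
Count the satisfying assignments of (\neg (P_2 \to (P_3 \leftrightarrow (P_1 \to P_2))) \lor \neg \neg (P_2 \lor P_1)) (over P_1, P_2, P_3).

6

P_1 | P_2 | P_3 || (P_1 \to P_2) | (P_2 \lor P_1) | \neg (P_2 \lor P_1) | \neg \neg (P_2 \lor P_1) | φ
 T  |  T  |  T  ||       T       |       T        |          F          |            T             | T
 T  |  T  |  F  ||       T       |       T        |          F          |            T             | T
 T  |  F  |  T  ||       F       |       T        |          F          |            T             | T
 T  |  F  |  F  ||       F       |       T        |          F          |            T             | T
 F  |  T  |  T  ||       T       |       T        |          F          |            T             | T
 F  |  T  |  F  ||       T       |       T        |          F          |            T             | T
 F  |  F  |  T  ||       T       |       F        |          T          |            F             | F
 F  |  F  |  F  ||       T       |       F        |          T          |            F             | F
The formula is true on 6 of the 8 rows.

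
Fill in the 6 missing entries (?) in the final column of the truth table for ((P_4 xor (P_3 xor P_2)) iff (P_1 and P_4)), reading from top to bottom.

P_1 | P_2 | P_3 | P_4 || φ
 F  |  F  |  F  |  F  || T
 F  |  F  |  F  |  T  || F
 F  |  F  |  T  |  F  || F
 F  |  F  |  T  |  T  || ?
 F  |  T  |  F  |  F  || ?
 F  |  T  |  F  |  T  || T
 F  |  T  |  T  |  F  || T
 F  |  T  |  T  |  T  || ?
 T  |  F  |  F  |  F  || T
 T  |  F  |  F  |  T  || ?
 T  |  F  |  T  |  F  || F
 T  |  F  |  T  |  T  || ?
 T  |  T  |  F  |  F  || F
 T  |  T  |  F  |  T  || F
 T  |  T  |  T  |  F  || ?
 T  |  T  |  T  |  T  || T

Row P_1=F, P_2=F, P_3=T, P_4=T: (P_4 xor (P_3 xor P_2)) = F, (P_1 and P_4) = F, so the formula = T.
Row P_1=F, P_2=T, P_3=F, P_4=F: (P_4 xor (P_3 xor P_2)) = T, (P_1 and P_4) = F, so the formula = F.
Row P_1=F, P_2=T, P_3=T, P_4=T: (P_4 xor (P_3 xor P_2)) = T, (P_1 and P_4) = F, so the formula = F.
Row P_1=T, P_2=F, P_3=F, P_4=T: (P_4 xor (P_3 xor P_2)) = T, (P_1 and P_4) = T, so the formula = T.
Row P_1=T, P_2=F, P_3=T, P_4=T: (P_4 xor (P_3 xor P_2)) = F, (P_1 and P_4) = T, so the formula = F.
Row P_1=T, P_2=T, P_3=T, P_4=F: (P_4 xor (P_3 xor P_2)) = F, (P_1 and P_4) = F, so the formula = T.

T, F, F, T, F, T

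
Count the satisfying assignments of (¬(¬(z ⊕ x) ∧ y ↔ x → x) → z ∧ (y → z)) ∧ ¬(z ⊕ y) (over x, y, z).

2

x  y  z  |  (z ⊕ x)  ¬(z ⊕ x)  (¬(z ⊕ x) ∧ y)  (x → x)  ((¬(z ⊕ x) ∧ y) ↔ (x → x))  ¬((¬(z ⊕ x) ∧ y) ↔ (x → x))  (y → z)  (z ∧ (y → z))  (z ⊕ y)  ¬(z ⊕ y)  φ
1  1  1  |     0        1            1            1                 1                            0                  1           1           0        1      1
1  1  0  |     1        0            0            1                 0                            1                  0           0           1        0      0
1  0  1  |     0        1            0            1                 0                            1                  1           1           1        0      0
1  0  0  |     1        0            0            1                 0                            1                  1           0           0        1      0
0  1  1  |     1        0            0            1                 0                            1                  1           1           0        1      1
0  1  0  |     0        1            1            1                 1                            0                  0           0           1        0      0
0  0  1  |     1        0            0            1                 0                            1                  1           1           1        0      0
0  0  0  |     0        1            0            1                 0                            1                  1           0           0        1      0
The formula is true on 2 of the 8 rows.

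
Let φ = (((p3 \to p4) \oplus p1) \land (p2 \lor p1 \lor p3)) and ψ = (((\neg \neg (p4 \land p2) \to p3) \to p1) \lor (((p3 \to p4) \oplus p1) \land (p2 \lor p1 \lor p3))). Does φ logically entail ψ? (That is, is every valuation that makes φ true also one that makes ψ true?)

p1 | p2 | p3 | p4 | φ | ψ
-- | -- | -- | -- | - | -
0  | 0  | 0  | 0  | 0 | 0
0  | 0  | 0  | 1  | 0 | 0
0  | 0  | 1  | 0  | 0 | 0
0  | 0  | 1  | 1  | 1 | 1
0  | 1  | 0  | 0  | 1 | 1
0  | 1  | 0  | 1  | 1 | 1
0  | 1  | 1  | 0  | 0 | 0
0  | 1  | 1  | 1  | 1 | 1
1  | 0  | 0  | 0  | 0 | 1
1  | 0  | 0  | 1  | 0 | 1
1  | 0  | 1  | 0  | 1 | 1
1  | 0  | 1  | 1  | 0 | 1
1  | 1  | 0  | 0  | 0 | 1
1  | 1  | 0  | 1  | 0 | 1
1  | 1  | 1  | 0  | 1 | 1
1  | 1  | 1  | 1  | 0 | 1
In every row where φ is true, ψ is also true, so φ ⊨ ψ.

yes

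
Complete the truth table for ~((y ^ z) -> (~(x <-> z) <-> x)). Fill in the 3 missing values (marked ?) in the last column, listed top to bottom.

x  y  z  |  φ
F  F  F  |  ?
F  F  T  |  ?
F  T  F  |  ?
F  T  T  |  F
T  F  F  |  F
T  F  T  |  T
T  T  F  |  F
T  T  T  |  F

Row x=F, y=F, z=F: (y ^ z) = F, (~(x <-> z) <-> x) = T, ((y ^ z) -> (~(x <-> z) <-> x)) = T, so the formula = F.
Row x=F, y=F, z=T: (y ^ z) = T, (~(x <-> z) <-> x) = F, ((y ^ z) -> (~(x <-> z) <-> x)) = F, so the formula = T.
Row x=F, y=T, z=F: (y ^ z) = T, (~(x <-> z) <-> x) = T, ((y ^ z) -> (~(x <-> z) <-> x)) = T, so the formula = F.

F, T, F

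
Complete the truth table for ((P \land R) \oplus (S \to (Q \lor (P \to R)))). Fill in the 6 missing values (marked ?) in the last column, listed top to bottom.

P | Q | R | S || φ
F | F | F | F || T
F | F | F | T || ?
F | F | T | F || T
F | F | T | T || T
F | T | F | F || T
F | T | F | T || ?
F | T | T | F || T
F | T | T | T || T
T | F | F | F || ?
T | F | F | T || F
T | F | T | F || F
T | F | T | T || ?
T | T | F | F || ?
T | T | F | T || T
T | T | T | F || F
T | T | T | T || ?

Row P=F, Q=F, R=F, S=T: (P \land R) = F, (S \to (Q \lor (P \to R))) = T, so the formula = T.
Row P=F, Q=T, R=F, S=T: (P \land R) = F, (S \to (Q \lor (P \to R))) = T, so the formula = T.
Row P=T, Q=F, R=F, S=F: (P \land R) = F, (S \to (Q \lor (P \to R))) = T, so the formula = T.
Row P=T, Q=F, R=T, S=T: (P \land R) = T, (S \to (Q \lor (P \to R))) = T, so the formula = F.
Row P=T, Q=T, R=F, S=F: (P \land R) = F, (S \to (Q \lor (P \to R))) = T, so the formula = T.
Row P=T, Q=T, R=T, S=T: (P \land R) = T, (S \to (Q \lor (P \to R))) = T, so the formula = F.

T, T, T, F, T, F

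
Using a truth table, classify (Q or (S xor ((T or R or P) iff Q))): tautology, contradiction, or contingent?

contingent

  P   |   Q   |   R   |   S   |   T   |   φ  
----- | ----- | ----- | ----- | ----- | -----
False | False | False | False | False |  True
False | False | False | False |  True | False
False | False | False |  True | False | False
False | False | False |  True |  True |  True
False | False |  True | False | False | False
False | False |  True | False |  True | False
False | False |  True |  True | False |  True
False | False |  True |  True |  True |  True
False |  True | False | False | False |  True
False |  True | False | False |  True |  True
False |  True | False |  True | False |  True
False |  True | False |  True |  True |  True
False |  True |  True | False | False |  True
False |  True |  True | False |  True |  True
False |  True |  True |  True | False |  True
False |  True |  True |  True |  True |  True
 True | False | False | False | False | False
 True | False | False | False |  True | False
 True | False | False |  True | False |  True
 True | False | False |  True |  True |  True
 True | False |  True | False | False | False
 True | False |  True | False |  True | False
 True | False |  True |  True | False |  True
 True | False |  True |  True |  True |  True
 True |  True | False | False | False |  True
 True |  True | False | False |  True |  True
 True |  True | False |  True | False |  True
 True |  True | False |  True |  True |  True
 True |  True |  True | False | False |  True
 True |  True |  True | False |  True |  True
 True |  True |  True |  True | False |  True
 True |  True |  True |  True |  True |  True
24 of 32 rows are True, so the formula is contingent.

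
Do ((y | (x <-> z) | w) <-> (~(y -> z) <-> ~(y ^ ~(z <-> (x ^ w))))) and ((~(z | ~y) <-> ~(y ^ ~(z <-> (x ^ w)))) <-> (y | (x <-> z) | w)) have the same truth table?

equivalent

x  y  z  w  |  φ  ψ
T  T  T  T  |  F  F
T  T  T  F  |  T  T
T  T  F  T  |  F  F
T  T  F  F  |  T  T
T  F  T  T  |  T  T
T  F  T  F  |  F  F
T  F  F  T  |  F  F
T  F  F  F  |  F  F
F  T  T  T  |  T  T
F  T  T  F  |  F  F
F  T  F  T  |  T  T
F  T  F  F  |  F  F
F  F  T  T  |  F  F
F  F  T  F  |  F  F
F  F  F  T  |  T  T
F  F  F  F  |  F  F
The columns for φ and ψ agree on every row, so they are logically equivalent.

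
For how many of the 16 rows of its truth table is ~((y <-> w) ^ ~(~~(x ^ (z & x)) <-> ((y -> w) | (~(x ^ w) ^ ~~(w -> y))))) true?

10

x | y | z | w || φ
F | F | F | F || T
F | F | F | T || F
F | F | T | F || T
F | F | T | T || F
F | T | F | F || T
F | T | F | T || T
F | T | T | F || T
F | T | T | T || T
T | F | F | F || F
T | F | F | T || T
T | F | T | F || T
T | F | T | T || F
T | T | F | F || T
T | T | F | T || F
T | T | T | F || F
T | T | T | T || T
The formula is true on 10 of the 16 rows.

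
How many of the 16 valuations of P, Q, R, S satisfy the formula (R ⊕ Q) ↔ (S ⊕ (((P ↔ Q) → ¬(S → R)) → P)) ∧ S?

7

P | Q | R | S | φ
- | - | - | - | -
0 | 0 | 0 | 0 | 1
0 | 0 | 0 | 1 | 0
0 | 0 | 1 | 0 | 0
0 | 0 | 1 | 1 | 0
0 | 1 | 0 | 0 | 0
0 | 1 | 0 | 1 | 1
0 | 1 | 1 | 0 | 1
0 | 1 | 1 | 1 | 0
1 | 0 | 0 | 0 | 1
1 | 0 | 0 | 1 | 1
1 | 0 | 1 | 0 | 0
1 | 0 | 1 | 1 | 0
1 | 1 | 0 | 0 | 0
1 | 1 | 0 | 1 | 0
1 | 1 | 1 | 0 | 1
1 | 1 | 1 | 1 | 1
The formula is true on 7 of the 16 rows.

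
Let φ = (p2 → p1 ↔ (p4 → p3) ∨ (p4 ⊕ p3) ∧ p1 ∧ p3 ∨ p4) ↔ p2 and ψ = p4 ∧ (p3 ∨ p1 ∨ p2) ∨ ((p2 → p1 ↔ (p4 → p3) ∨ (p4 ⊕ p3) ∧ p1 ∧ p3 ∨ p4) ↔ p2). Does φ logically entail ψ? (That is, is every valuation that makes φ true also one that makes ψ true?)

  p1  |   p2  |   p3  |   p4  |   φ   |   ψ  
----- | ----- | ----- | ----- | ----- | -----
 True |  True |  True |  True |  True |  True
 True |  True |  True | False |  True |  True
 True |  True | False |  True |  True |  True
 True |  True | False | False |  True |  True
 True | False |  True |  True | False |  True
 True | False |  True | False | False | False
 True | False | False |  True | False |  True
 True | False | False | False | False | False
False |  True |  True |  True | False |  True
False |  True |  True | False | False | False
False |  True | False |  True | False |  True
False |  True | False | False | False | False
False | False |  True |  True | False |  True
False | False |  True | False | False | False
False | False | False |  True | False | False
False | False | False | False | False | False
In every row where φ is true, ψ is also true, so φ ⊨ ψ.

yes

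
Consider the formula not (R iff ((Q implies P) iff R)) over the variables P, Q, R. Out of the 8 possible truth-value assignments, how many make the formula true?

P  Q  R  |  (Q implies P)  ((Q implies P) iff R)  φ
1  1  1  |        1                  1            0
1  1  0  |        1                  0            0
1  0  1  |        1                  1            0
1  0  0  |        1                  0            0
0  1  1  |        0                  0            1
0  1  0  |        0                  1            1
0  0  1  |        1                  1            0
0  0  0  |        1                  0            0
The formula is true on 2 of the 8 rows.

2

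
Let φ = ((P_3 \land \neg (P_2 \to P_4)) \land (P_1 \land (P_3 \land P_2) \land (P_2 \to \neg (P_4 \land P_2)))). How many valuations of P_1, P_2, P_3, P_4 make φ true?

1

P_1 | P_2 | P_3 | P_4 | φ
--- | --- | --- | --- | -
 T  |  T  |  T  |  T  | F
 T  |  T  |  T  |  F  | T
 T  |  T  |  F  |  T  | F
 T  |  T  |  F  |  F  | F
 T  |  F  |  T  |  T  | F
 T  |  F  |  T  |  F  | F
 T  |  F  |  F  |  T  | F
 T  |  F  |  F  |  F  | F
 F  |  T  |  T  |  T  | F
 F  |  T  |  T  |  F  | F
 F  |  T  |  F  |  T  | F
 F  |  T  |  F  |  F  | F
 F  |  F  |  T  |  T  | F
 F  |  F  |  T  |  F  | F
 F  |  F  |  F  |  T  | F
 F  |  F  |  F  |  F  | F
The formula is true on 1 of the 16 rows.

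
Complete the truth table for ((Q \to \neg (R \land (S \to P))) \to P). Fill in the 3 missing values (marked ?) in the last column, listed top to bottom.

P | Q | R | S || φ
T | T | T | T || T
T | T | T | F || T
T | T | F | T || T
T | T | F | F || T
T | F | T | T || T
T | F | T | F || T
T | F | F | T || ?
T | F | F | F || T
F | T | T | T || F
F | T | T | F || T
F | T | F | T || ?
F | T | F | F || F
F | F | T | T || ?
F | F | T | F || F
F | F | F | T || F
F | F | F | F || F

Row P=T, Q=F, R=F, S=T: (Q \to \neg (R \land (S \to P))) = T, so the formula = T.
Row P=F, Q=T, R=F, S=T: (Q \to \neg (R \land (S \to P))) = T, so the formula = F.
Row P=F, Q=F, R=T, S=T: (Q \to \neg (R \land (S \to P))) = T, so the formula = F.

T, F, F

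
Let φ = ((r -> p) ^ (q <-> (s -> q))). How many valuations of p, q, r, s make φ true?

p | q | r | s || (r -> p) | (s -> q) | (q <-> (s -> q)) | ((r -> p) ^ (q <-> (s -> q)))
0 | 0 | 0 | 0 ||    1     |    1     |        0         |               1              
0 | 0 | 0 | 1 ||    1     |    0     |        1         |               0              
0 | 0 | 1 | 0 ||    0     |    1     |        0         |               0              
0 | 0 | 1 | 1 ||    0     |    0     |        1         |               1              
0 | 1 | 0 | 0 ||    1     |    1     |        1         |               0              
0 | 1 | 0 | 1 ||    1     |    1     |        1         |               0              
0 | 1 | 1 | 0 ||    0     |    1     |        1         |               1              
0 | 1 | 1 | 1 ||    0     |    1     |        1         |               1              
1 | 0 | 0 | 0 ||    1     |    1     |        0         |               1              
1 | 0 | 0 | 1 ||    1     |    0     |        1         |               0              
1 | 0 | 1 | 0 ||    1     |    1     |        0         |               1              
1 | 0 | 1 | 1 ||    1     |    0     |        1         |               0              
1 | 1 | 0 | 0 ||    1     |    1     |        1         |               0              
1 | 1 | 0 | 1 ||    1     |    1     |        1         |               0              
1 | 1 | 1 | 0 ||    1     |    1     |        1         |               0              
1 | 1 | 1 | 1 ||    1     |    1     |        1         |               0              
The formula is true on 6 of the 16 rows.

6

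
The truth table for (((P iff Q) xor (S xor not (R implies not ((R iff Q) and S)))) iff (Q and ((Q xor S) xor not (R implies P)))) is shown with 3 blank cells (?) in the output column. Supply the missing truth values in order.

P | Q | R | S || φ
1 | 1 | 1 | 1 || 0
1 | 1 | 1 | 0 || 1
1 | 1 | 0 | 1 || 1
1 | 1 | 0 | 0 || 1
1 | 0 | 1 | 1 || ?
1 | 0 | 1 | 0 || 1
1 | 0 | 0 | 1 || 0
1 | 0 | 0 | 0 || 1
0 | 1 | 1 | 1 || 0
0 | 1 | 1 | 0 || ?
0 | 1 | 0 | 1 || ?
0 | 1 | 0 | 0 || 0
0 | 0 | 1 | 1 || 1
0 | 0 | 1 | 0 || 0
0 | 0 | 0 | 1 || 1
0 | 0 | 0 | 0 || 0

Row P=1, Q=0, R=1, S=1: ((P iff Q) xor (S xor not (R implies not ((R iff Q) and S)))) = 1, (Q and ((Q xor S) xor not (R implies P))) = 0, so the formula = 0.
Row P=0, Q=1, R=1, S=0: ((P iff Q) xor (S xor not (R implies not ((R iff Q) and S)))) = 0, (Q and ((Q xor S) xor not (R implies P))) = 0, so the formula = 1.
Row P=0, Q=1, R=0, S=1: ((P iff Q) xor (S xor not (R implies not ((R iff Q) and S)))) = 1, (Q and ((Q xor S) xor not (R implies P))) = 0, so the formula = 0.

0, 1, 0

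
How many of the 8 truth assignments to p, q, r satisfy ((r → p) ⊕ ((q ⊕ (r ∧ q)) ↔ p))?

p | q | r || φ
T | T | T || T
T | T | F || F
T | F | T || T
T | F | F || T
F | T | T || T
F | T | F || T
F | F | T || T
F | F | F || F
The formula is true on 6 of the 8 rows.

6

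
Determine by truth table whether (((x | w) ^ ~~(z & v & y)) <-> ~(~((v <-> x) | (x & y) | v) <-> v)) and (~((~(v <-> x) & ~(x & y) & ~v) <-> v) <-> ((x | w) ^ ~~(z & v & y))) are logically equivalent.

x | y | z | w | v || φ | ψ
1 | 1 | 1 | 1 | 1 || 0 | 0
1 | 1 | 1 | 1 | 0 || 0 | 0
1 | 1 | 1 | 0 | 1 || 0 | 0
1 | 1 | 1 | 0 | 0 || 0 | 0
1 | 1 | 0 | 1 | 1 || 1 | 1
1 | 1 | 0 | 1 | 0 || 0 | 0
1 | 1 | 0 | 0 | 1 || 1 | 1
1 | 1 | 0 | 0 | 0 || 0 | 0
1 | 0 | 1 | 1 | 1 || 1 | 1
1 | 0 | 1 | 1 | 0 || 1 | 1
1 | 0 | 1 | 0 | 1 || 1 | 1
1 | 0 | 1 | 0 | 0 || 1 | 1
1 | 0 | 0 | 1 | 1 || 1 | 1
1 | 0 | 0 | 1 | 0 || 1 | 1
1 | 0 | 0 | 0 | 1 || 1 | 1
1 | 0 | 0 | 0 | 0 || 1 | 1
0 | 1 | 1 | 1 | 1 || 0 | 0
0 | 1 | 1 | 1 | 0 || 0 | 0
0 | 1 | 1 | 0 | 1 || 1 | 1
0 | 1 | 1 | 0 | 0 || 1 | 1
0 | 1 | 0 | 1 | 1 || 1 | 1
0 | 1 | 0 | 1 | 0 || 0 | 0
0 | 1 | 0 | 0 | 1 || 0 | 0
0 | 1 | 0 | 0 | 0 || 1 | 1
0 | 0 | 1 | 1 | 1 || 1 | 1
0 | 0 | 1 | 1 | 0 || 0 | 0
0 | 0 | 1 | 0 | 1 || 0 | 0
0 | 0 | 1 | 0 | 0 || 1 | 1
0 | 0 | 0 | 1 | 1 || 1 | 1
0 | 0 | 0 | 1 | 0 || 0 | 0
0 | 0 | 0 | 0 | 1 || 0 | 0
0 | 0 | 0 | 0 | 0 || 1 | 1
The columns for φ and ψ agree on every row, so they are logically equivalent.

equivalent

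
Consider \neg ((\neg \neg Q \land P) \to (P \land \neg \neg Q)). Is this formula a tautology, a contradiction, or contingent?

contradiction

P | Q || φ
F | F || F
F | T || F
T | F || F
T | T || F
Every row is F, so the formula is a contradiction.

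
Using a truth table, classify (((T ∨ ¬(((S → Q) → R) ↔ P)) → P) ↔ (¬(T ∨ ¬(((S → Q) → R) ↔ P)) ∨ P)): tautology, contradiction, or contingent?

tautology

P | Q | R | S | T || φ
F | F | F | F | F || T
F | F | F | F | T || T
F | F | F | T | F || T
F | F | F | T | T || T
F | F | T | F | F || T
F | F | T | F | T || T
F | F | T | T | F || T
F | F | T | T | T || T
F | T | F | F | F || T
F | T | F | F | T || T
F | T | F | T | F || T
F | T | F | T | T || T
F | T | T | F | F || T
F | T | T | F | T || T
F | T | T | T | F || T
F | T | T | T | T || T
T | F | F | F | F || T
T | F | F | F | T || T
T | F | F | T | F || T
T | F | F | T | T || T
T | F | T | F | F || T
T | F | T | F | T || T
T | F | T | T | F || T
T | F | T | T | T || T
T | T | F | F | F || T
T | T | F | F | T || T
T | T | F | T | F || T
T | T | F | T | T || T
T | T | T | F | F || T
T | T | T | F | T || T
T | T | T | T | F || T
T | T | T | T | T || T
Every row is T, so the formula is a tautology.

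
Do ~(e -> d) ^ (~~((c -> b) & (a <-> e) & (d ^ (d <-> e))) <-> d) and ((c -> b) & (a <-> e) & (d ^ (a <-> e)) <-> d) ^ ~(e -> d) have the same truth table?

a | b | c | d | e || φ | ψ
T | T | T | T | T || F | F
T | T | T | T | F || F | F
T | T | T | F | T || F | T
T | T | T | F | F || T | T
T | T | F | T | T || F | F
T | T | F | T | F || F | F
T | T | F | F | T || F | T
T | T | F | F | F || T | T
T | F | T | T | T || F | F
T | F | T | T | F || F | F
T | F | T | F | T || F | F
T | F | T | F | F || T | T
T | F | F | T | T || F | F
T | F | F | T | F || F | F
T | F | F | F | T || F | T
T | F | F | F | F || T | T
F | T | T | T | T || F | F
F | T | T | T | F || T | F
F | T | T | F | T || F | F
F | T | T | F | F || F | F
F | T | F | T | T || F | F
F | T | F | T | F || T | F
F | T | F | F | T || F | F
F | T | F | F | F || F | F
F | F | T | T | T || F | F
F | F | T | T | F || F | F
F | F | T | F | T || F | F
F | F | T | F | F || T | T
F | F | F | T | T || F | F
F | F | F | T | F || T | F
F | F | F | F | T || F | F
F | F | F | F | F || F | F
The columns differ at a=T, b=T, c=T, d=F, e=T (φ=F, ψ=T), so they are not equivalent.

not equivalent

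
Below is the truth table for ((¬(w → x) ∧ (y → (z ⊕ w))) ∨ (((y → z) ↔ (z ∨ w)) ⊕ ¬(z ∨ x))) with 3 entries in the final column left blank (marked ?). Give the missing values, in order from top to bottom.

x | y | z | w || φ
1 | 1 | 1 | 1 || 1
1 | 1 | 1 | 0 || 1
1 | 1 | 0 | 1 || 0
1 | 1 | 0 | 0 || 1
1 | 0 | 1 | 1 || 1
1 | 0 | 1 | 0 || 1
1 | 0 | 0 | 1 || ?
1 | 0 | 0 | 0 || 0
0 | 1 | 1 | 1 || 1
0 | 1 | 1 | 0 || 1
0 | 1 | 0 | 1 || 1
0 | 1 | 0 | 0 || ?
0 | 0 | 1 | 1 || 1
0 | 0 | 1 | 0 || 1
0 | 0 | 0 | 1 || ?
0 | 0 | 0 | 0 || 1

1, 0, 1

Row x=1, y=0, z=0, w=1: (¬(w → x) ∧ (y → (z ⊕ w))) = 0, (((y → z) ↔ (z ∨ w)) ⊕ ¬(z ∨ x)) = 1, so the formula = 1.
Row x=0, y=1, z=0, w=0: (¬(w → x) ∧ (y → (z ⊕ w))) = 0, (((y → z) ↔ (z ∨ w)) ⊕ ¬(z ∨ x)) = 0, so the formula = 0.
Row x=0, y=0, z=0, w=1: (¬(w → x) ∧ (y → (z ⊕ w))) = 1, (((y → z) ↔ (z ∨ w)) ⊕ ¬(z ∨ x)) = 0, so the formula = 1.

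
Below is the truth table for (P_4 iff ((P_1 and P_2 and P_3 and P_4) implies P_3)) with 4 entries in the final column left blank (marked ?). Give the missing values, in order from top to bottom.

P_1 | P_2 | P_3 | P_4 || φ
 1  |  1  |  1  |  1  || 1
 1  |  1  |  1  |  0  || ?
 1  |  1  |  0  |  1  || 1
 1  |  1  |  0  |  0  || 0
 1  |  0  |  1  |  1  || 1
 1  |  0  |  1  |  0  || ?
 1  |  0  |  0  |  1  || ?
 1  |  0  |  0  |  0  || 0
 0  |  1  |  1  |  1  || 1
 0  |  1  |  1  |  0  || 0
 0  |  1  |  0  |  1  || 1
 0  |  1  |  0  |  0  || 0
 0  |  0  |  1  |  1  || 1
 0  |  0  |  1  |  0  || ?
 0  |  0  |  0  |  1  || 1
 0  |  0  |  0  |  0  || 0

Row P_1=1, P_2=1, P_3=1, P_4=0: ((P_1 and P_2 and P_3 and P_4) implies P_3) = 1, so the formula = 0.
Row P_1=1, P_2=0, P_3=1, P_4=0: ((P_1 and P_2 and P_3 and P_4) implies P_3) = 1, so the formula = 0.
Row P_1=1, P_2=0, P_3=0, P_4=1: ((P_1 and P_2 and P_3 and P_4) implies P_3) = 1, so the formula = 1.
Row P_1=0, P_2=0, P_3=1, P_4=0: ((P_1 and P_2 and P_3 and P_4) implies P_3) = 1, so the formula = 0.

0, 0, 1, 0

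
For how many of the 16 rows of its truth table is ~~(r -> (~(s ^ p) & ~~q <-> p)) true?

p  q  r  s  |  (s ^ p)  ~(s ^ p)  ~q  ~~q  (~(s ^ p) & ~~q)  ((~(s ^ p) & ~~q) <-> p)  φ
0  0  0  0  |     0        1      1    0          0                     1              1
0  0  0  1  |     1        0      1    0          0                     1              1
0  0  1  0  |     0        1      1    0          0                     1              1
0  0  1  1  |     1        0      1    0          0                     1              1
0  1  0  0  |     0        1      0    1          1                     0              1
0  1  0  1  |     1        0      0    1          0                     1              1
0  1  1  0  |     0        1      0    1          1                     0              0
0  1  1  1  |     1        0      0    1          0                     1              1
1  0  0  0  |     1        0      1    0          0                     0              1
1  0  0  1  |     0        1      1    0          0                     0              1
1  0  1  0  |     1        0      1    0          0                     0              0
1  0  1  1  |     0        1      1    0          0                     0              0
1  1  0  0  |     1        0      0    1          0                     0              1
1  1  0  1  |     0        1      0    1          1                     1              1
1  1  1  0  |     1        0      0    1          0                     0              0
1  1  1  1  |     0        1      0    1          1                     1              1
The formula is true on 12 of the 16 rows.

12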